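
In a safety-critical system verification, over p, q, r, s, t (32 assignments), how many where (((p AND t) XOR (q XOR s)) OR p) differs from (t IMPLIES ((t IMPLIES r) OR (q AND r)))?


F1 = (((p AND t) XOR (q XOR s)) OR p)
F2 = (t IMPLIES ((t IMPLIES r) OR (q AND r)))
Evaluate both on each of 32 rows (bits = p,q,r,s,t):
  row 0 [00000]: F1=0 F2=1 (differ) -> 1
  row 1 [00001]: F1=0 F2=0 -> 0
  row 2 [00010]: F1=1 F2=1 -> 0
  row 3 [00011]: F1=1 F2=0 (differ) -> 1
  row 4 [00100]: F1=0 F2=1 (differ) -> 1
  row 5 [00101]: F1=0 F2=1 (differ) -> 1
  row 6 [00110]: F1=1 F2=1 -> 0
  row 7 [00111]: F1=1 F2=1 -> 0
  row 8 [01000]: F1=1 F2=1 -> 0
  row 9 [01001]: F1=1 F2=0 (differ) -> 1
  row 10 [01010]: F1=0 F2=1 (differ) -> 1
  row 11 [01011]: F1=0 F2=0 -> 0
  row 12 [01100]: F1=1 F2=1 -> 0
  row 13 [01101]: F1=1 F2=1 -> 0
  row 14 [01110]: F1=0 F2=1 (differ) -> 1
  row 15 [01111]: F1=0 F2=1 (differ) -> 1
  row 16 [10000]: F1=1 F2=1 -> 0
  row 17 [10001]: F1=1 F2=0 (differ) -> 1
  row 18 [10010]: F1=1 F2=1 -> 0
  row 19 [10011]: F1=1 F2=0 (differ) -> 1
  row 20 [10100]: F1=1 F2=1 -> 0
  row 21 [10101]: F1=1 F2=1 -> 0
  row 22 [10110]: F1=1 F2=1 -> 0
  row 23 [10111]: F1=1 F2=1 -> 0
  row 24 [11000]: F1=1 F2=1 -> 0
  row 25 [11001]: F1=1 F2=0 (differ) -> 1
  row 26 [11010]: F1=1 F2=1 -> 0
  row 27 [11011]: F1=1 F2=0 (differ) -> 1
  row 28 [11100]: F1=1 F2=1 -> 0
  row 29 [11101]: F1=1 F2=1 -> 0
  row 30 [11110]: F1=1 F2=1 -> 0
  row 31 [11111]: F1=1 F2=1 -> 0
Full result column, 8 rows per line (p,q fixed per line; r,s,t runs 000..111 left to right):
  rows 0-7 [p,q=00]: 10011100  (ones: 4)
  rows 8-15 [p,q=01]: 01100011  (ones: 4)
  rows 16-23 [p,q=10]: 01010000  (ones: 2)
  rows 24-31 [p,q=11]: 01010000  (ones: 2)
Disagreements = 4+4+2+2 = 12

12


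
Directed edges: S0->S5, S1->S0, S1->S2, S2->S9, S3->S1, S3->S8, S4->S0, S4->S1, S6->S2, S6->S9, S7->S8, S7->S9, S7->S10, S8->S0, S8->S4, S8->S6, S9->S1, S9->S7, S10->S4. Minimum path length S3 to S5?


BFS layer-by-layer from S3:
  dist 0: {S3}
  dist 1: {S1, S8}
  dist 2: {S0, S2, S4, S6}
  dist 3: {S5, S9}
  -> S5 reached at distance 3
Shortest path length = 3

3


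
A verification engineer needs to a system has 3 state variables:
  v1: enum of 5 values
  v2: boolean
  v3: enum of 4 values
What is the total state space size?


State space = product of domain sizes of all variables.
Domain sizes:
  v1 (enum of 5 values): 5
  v2 (boolean): 2
  v3 (enum of 4 values): 4
Product = 5 * 2 * 4 = 40

40


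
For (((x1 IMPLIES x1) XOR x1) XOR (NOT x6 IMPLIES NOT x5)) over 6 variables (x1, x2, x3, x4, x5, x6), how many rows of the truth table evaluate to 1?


Formula: (((x1 IMPLIES x1) XOR x1) XOR (NOT x6 IMPLIES NOT x5)) over 6 vars (64 rows)
Evaluate each row (x1, x2, x3, x4, x5, x6 as bits, MSB first):
  row 0 [000000]: (((0 IMPLIES 0) XOR 0) XOR (NOT 0 IMPLIES NOT 0)) -> 0
  row 1 [000001]: (((0 IMPLIES 0) XOR 0) XOR (NOT 1 IMPLIES NOT 0)) -> 0
  row 2 [000010]: (((0 IMPLIES 0) XOR 0) XOR (NOT 0 IMPLIES NOT 1)) -> 1
  row 3 [000011]: (((0 IMPLIES 0) XOR 0) XOR (NOT 1 IMPLIES NOT 1)) -> 0
  row 4 [000100]: (((0 IMPLIES 0) XOR 0) XOR (NOT 0 IMPLIES NOT 0)) -> 0
  (every remaining row is evaluated the same way; all 64 results are listed next)
Full result column, 8 rows per line (x1,x2,x3 fixed per line; x4,x5,x6 runs 000..111 left to right):
  rows 0-7 [x1,x2,x3=000]: 00100010  (ones: 2)
  rows 8-15 [x1,x2,x3=001]: 00100010  (ones: 2)
  rows 16-23 [x1,x2,x3=010]: 00100010  (ones: 2)
  rows 24-31 [x1,x2,x3=011]: 00100010  (ones: 2)
  rows 32-39 [x1,x2,x3=100]: 11011101  (ones: 6)
  rows 40-47 [x1,x2,x3=101]: 11011101  (ones: 6)
  rows 48-55 [x1,x2,x3=110]: 11011101  (ones: 6)
  rows 56-63 [x1,x2,x3=111]: 11011101  (ones: 6)
Count of 1-rows = 2+2+2+2+6+6+6+6 = 32

32


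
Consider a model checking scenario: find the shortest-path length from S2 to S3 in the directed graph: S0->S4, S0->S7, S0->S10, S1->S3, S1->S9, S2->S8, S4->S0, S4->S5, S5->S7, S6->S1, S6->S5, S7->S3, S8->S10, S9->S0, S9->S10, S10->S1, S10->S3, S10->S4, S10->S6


BFS layer-by-layer from S2:
  dist 0: {S2}
  dist 1: {S8}
  dist 2: {S10}
  dist 3: {S1, S3, S4, S6}
  -> S3 reached at distance 3
Shortest path length = 3

3


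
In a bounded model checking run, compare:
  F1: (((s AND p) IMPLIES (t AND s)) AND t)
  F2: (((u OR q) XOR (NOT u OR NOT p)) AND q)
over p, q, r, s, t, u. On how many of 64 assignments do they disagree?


F1 = (((s AND p) IMPLIES (t AND s)) AND t)
F2 = (((u OR q) XOR (NOT u OR NOT p)) AND q)
Evaluate both on each of 64 rows (bits = p,q,r,s,t,u):
  row 0 [000000]: F1=0 F2=0 -> 0
  row 1 [000001]: F1=0 F2=0 -> 0
  row 2 [000010]: F1=1 F2=0 (differ) -> 1
  row 3 [000011]: F1=1 F2=0 (differ) -> 1
  row 4 [000100]: F1=0 F2=0 -> 0
  (every remaining row is evaluated the same way; all 64 results are listed next)
Full result column, 8 rows per line (p,q,r fixed per line; s,t,u runs 000..111 left to right):
  rows 0-7 [p,q,r=000]: 00110011  (ones: 4)
  rows 8-15 [p,q,r=001]: 00110011  (ones: 4)
  rows 16-23 [p,q,r=010]: 00110011  (ones: 4)
  rows 24-31 [p,q,r=011]: 00110011  (ones: 4)
  rows 32-39 [p,q,r=100]: 00110011  (ones: 4)
  rows 40-47 [p,q,r=101]: 00110011  (ones: 4)
  rows 48-55 [p,q,r=110]: 01100110  (ones: 4)
  rows 56-63 [p,q,r=111]: 01100110  (ones: 4)
Disagreements = 4+4+4+4+4+4+4+4 = 32

32


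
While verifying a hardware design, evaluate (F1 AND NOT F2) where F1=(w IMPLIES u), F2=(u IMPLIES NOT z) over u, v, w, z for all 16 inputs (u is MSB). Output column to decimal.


F1 = (w IMPLIES u)
F2 = (u IMPLIES NOT z)
Counterexample to F1=>F2 is where F1=1 and F2=0.
Evaluate each row (bits = u,v,w,z, MSB first):
  row 0 [0000]: F1=1 F2=1 -> F1&~F2 -> 0
  row 1 [0001]: F1=1 F2=1 -> F1&~F2 -> 0
  row 2 [0010]: F1=0 F2=1 -> F1&~F2 -> 0
  row 3 [0011]: F1=0 F2=1 -> F1&~F2 -> 0
  row 4 [0100]: F1=1 F2=1 -> F1&~F2 -> 0
  row 5 [0101]: F1=1 F2=1 -> F1&~F2 -> 0
  row 6 [0110]: F1=0 F2=1 -> F1&~F2 -> 0
  row 7 [0111]: F1=0 F2=1 -> F1&~F2 -> 0
  row 8 [1000]: F1=1 F2=1 -> F1&~F2 -> 0
  row 9 [1001]: F1=1 F2=0 -> F1&~F2 -> 1
  row 10 [1010]: F1=1 F2=1 -> F1&~F2 -> 0
  row 11 [1011]: F1=1 F2=0 -> F1&~F2 -> 1
  row 12 [1100]: F1=1 F2=1 -> F1&~F2 -> 0
  row 13 [1101]: F1=1 F2=0 -> F1&~F2 -> 1
  row 14 [1110]: F1=1 F2=1 -> F1&~F2 -> 0
  row 15 [1111]: F1=1 F2=0 -> F1&~F2 -> 1
Full result column, 4 rows per line (u,v fixed per line; w,z runs 00..11 left to right):
  rows 0-3 [u,v=00]: 0000  = hex 0
  rows 4-7 [u,v=01]: 0000  = hex 0
  rows 8-11 [u,v=10]: 0101  = hex 5
  rows 12-15 [u,v=11]: 0101  = hex 5
Counterexample vector (row 0 .. row 15) = 0000000001010101
Output column grouped in 4s = 0000 0000 0101 0101 = 0x0055
Convert to decimal digit by digit (value = value*16 + digit):
  0 -> 0
  0*16 + 0 = 0
  0*16 + 5 = 5
  5*16 + 5 = 85
Decimal = 85

85


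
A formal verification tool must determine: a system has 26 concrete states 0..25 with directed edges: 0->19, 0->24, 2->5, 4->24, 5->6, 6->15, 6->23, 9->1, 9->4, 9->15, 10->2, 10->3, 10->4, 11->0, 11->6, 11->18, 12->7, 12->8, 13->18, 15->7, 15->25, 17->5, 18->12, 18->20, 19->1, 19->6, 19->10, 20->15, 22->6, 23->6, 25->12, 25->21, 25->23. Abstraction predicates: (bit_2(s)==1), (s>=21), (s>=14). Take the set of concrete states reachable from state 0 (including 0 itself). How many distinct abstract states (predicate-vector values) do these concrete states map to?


BFS from 0:
Concrete reachable: {0, 1, 2, 3, 4, 5, 6, 7, 8, 10, 12, 15, 19, 21, 23, 24, 25}
Abstract via predicates (bit_2(s)==1), (s>=21), (s>=14):
  (0,0,0) <- {0, 1, 2, 3, 8, 10}
  (0,0,1) <- {19}
  (0,1,1) <- {24, 25}
  (1,0,0) <- {4, 5, 6, 7, 12}
  (1,0,1) <- {15}
  (1,1,1) <- {21, 23}
Distinct abstract states = 6

6


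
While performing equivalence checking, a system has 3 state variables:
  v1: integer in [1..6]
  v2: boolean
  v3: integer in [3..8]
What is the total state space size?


State space = product of domain sizes of all variables.
Domain sizes:
  v1 (integer in [1..6]): 6
  v2 (boolean): 2
  v3 (integer in [3..8]): 6
Product = 6 * 2 * 6 = 72

72


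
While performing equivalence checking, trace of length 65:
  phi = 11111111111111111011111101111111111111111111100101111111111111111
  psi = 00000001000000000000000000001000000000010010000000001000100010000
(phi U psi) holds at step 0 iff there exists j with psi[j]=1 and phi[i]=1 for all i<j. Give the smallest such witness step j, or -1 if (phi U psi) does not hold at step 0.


(phi U psi) at 0: need smallest j with psi[j]=1 and phi[i]=1 for all i in [0,j).
Scan from step 0:
  step 0: phi=1, psi=0 -> continue
  step 1: phi=1, psi=0 -> continue
  step 2: phi=1, psi=0 -> continue
  step 3: phi=1, psi=0 -> continue
  step 7: psi=1 and phi held for [0,7) -> witness found
Witness step = 7

7


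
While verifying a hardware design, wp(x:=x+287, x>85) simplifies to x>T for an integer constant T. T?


Formula: wp(x:=E, P) = P[E/x] (substitute E for x in postcondition)
Step 1: Postcondition: x>85
Step 2: Substitute x+287 for x: x+287>85
Step 3: Solve for x: x > 85-287 = -202

-202


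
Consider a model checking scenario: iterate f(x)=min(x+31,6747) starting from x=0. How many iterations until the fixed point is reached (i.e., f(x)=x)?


Step 1: x=0, cap=6747, increment=31
Step 2: x grows by 31 each step until capped at 6747; fixed point is x=6747
Step 3: iterations = ceil(6747/31) = 218

218


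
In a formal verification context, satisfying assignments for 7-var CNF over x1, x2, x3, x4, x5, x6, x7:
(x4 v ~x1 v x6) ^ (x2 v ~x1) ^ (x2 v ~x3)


CNF with 3 clauses over 7 vars (128 assignments).
An assignment satisfies CNF iff every clause has >=1 true literal.
Check each row (bits = x1,x2,x3,x4,x5,x6,x7; clause T/F shown):
  row 0 [0000000]: clauses=TTT -> 1
  row 1 [0000001]: clauses=TTT -> 1
  row 2 [0000010]: clauses=TTT -> 1
  row 3 [0000011]: clauses=TTT -> 1
  row 4 [0000100]: clauses=TTT -> 1
  (every remaining row is evaluated the same way; all 128 results are listed next)
Full result column, 8 rows per line (x1,x2,x3,x4 fixed per line; x5,x6,x7 runs 000..111 left to right):
  rows 0-7 [x1,x2,x3,x4=0000]: 11111111  (ones: 8)
  rows 8-15 [x1,x2,x3,x4=0001]: 11111111  (ones: 8)
  rows 16-23 [x1,x2,x3,x4=0010]: 00000000  (ones: 0)
  rows 24-31 [x1,x2,x3,x4=0011]: 00000000  (ones: 0)
  rows 32-39 [x1,x2,x3,x4=0100]: 11111111  (ones: 8)
  rows 40-47 [x1,x2,x3,x4=0101]: 11111111  (ones: 8)
  rows 48-55 [x1,x2,x3,x4=0110]: 11111111  (ones: 8)
  rows 56-63 [x1,x2,x3,x4=0111]: 11111111  (ones: 8)
  rows 64-71 [x1,x2,x3,x4=1000]: 00000000  (ones: 0)
  rows 72-79 [x1,x2,x3,x4=1001]: 00000000  (ones: 0)
  rows 80-87 [x1,x2,x3,x4=1010]: 00000000  (ones: 0)
  rows 88-95 [x1,x2,x3,x4=1011]: 00000000  (ones: 0)
  rows 96-103 [x1,x2,x3,x4=1100]: 00110011  (ones: 4)
  rows 104-111 [x1,x2,x3,x4=1101]: 11111111  (ones: 8)
  rows 112-119 [x1,x2,x3,x4=1110]: 00110011  (ones: 4)
  rows 120-127 [x1,x2,x3,x4=1111]: 11111111  (ones: 8)
Satisfying assignments = 8+8+0+0+8+8+8+8+0+0+0+0+4+8+4+8 = 72

72


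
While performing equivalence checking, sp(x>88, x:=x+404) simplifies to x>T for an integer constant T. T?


Formula: sp(P, x:=E) = exists old_x. (x = E[old_x/x]) AND P[old_x/x] (old_x is the value of x before the assignment; eliminate old_x by solving x = E[old_x/x] for old_x)
Step 1: Precondition P: x>88, i.e. old_x > 88
Step 2: Assignment gives x = old_x + 404, so old_x = x - 404
Step 3: Substitute into P: x - 404 > 88
Step 4: Simplify: x > 88+404 = 492

492


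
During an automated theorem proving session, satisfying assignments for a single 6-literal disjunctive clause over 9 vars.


Step 1: Total=2^9=512
Step 2: Unsat when all 6 false: 2^3=8
Step 3: Sat=512-8=504

504


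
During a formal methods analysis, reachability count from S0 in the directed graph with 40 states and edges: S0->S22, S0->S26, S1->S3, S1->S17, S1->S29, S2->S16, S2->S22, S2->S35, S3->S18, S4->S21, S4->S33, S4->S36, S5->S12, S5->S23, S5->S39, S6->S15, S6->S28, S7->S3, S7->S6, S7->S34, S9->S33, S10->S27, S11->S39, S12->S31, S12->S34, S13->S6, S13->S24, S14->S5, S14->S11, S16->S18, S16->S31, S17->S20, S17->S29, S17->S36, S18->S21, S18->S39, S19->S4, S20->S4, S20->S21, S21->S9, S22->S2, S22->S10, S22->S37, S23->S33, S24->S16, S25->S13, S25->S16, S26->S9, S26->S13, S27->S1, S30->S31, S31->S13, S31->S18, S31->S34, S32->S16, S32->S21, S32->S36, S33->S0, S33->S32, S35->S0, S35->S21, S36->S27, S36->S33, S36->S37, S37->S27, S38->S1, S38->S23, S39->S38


BFS from S0:
  layer 0: {S0}
  layer 1: {S22, S26}
  layer 2: {S2, S9, S10, S13, S37}
  layer 3: {S6, S16, S24, S27, S33, S35}
  layer 4: {S1, S15, S18, S21, S28, S31, S32}
  layer 5: {S3, S17, S29, S34, S36, S39}
  layer 6: {S20, S38}
  layer 7: {S4, S23}
Reachable set: {S0, S1, S2, S3, S4, S6, S9, S10, S13, S15, S16, S17, S18, S20, S21, S22, S23, S24, S26, S27, S28, S29, S31, S32, S33, S34, S35, S36, S37, S38, S39}
Count = 31

31


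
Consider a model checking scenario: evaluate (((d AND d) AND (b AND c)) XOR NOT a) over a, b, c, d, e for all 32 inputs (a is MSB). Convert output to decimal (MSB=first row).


Formula: (((d AND d) AND (b AND c)) XOR NOT a) over a, b, c, d, e (32 rows)
Evaluate each row (bits = a,b,c,d,e, MSB first):
  row 0 [00000]: (((0 AND 0) AND (0 AND 0)) XOR NOT 0) -> 1
  row 1 [00001]: (((0 AND 0) AND (0 AND 0)) XOR NOT 0) -> 1
  row 2 [00010]: (((1 AND 1) AND (0 AND 0)) XOR NOT 0) -> 1
  row 3 [00011]: (((1 AND 1) AND (0 AND 0)) XOR NOT 0) -> 1
  row 4 [00100]: (((0 AND 0) AND (0 AND 1)) XOR NOT 0) -> 1
  row 5 [00101]: (((0 AND 0) AND (0 AND 1)) XOR NOT 0) -> 1
  row 6 [00110]: (((1 AND 1) AND (0 AND 1)) XOR NOT 0) -> 1
  row 7 [00111]: (((1 AND 1) AND (0 AND 1)) XOR NOT 0) -> 1
  row 8 [01000]: (((0 AND 0) AND (1 AND 0)) XOR NOT 0) -> 1
  row 9 [01001]: (((0 AND 0) AND (1 AND 0)) XOR NOT 0) -> 1
  row 10 [01010]: (((1 AND 1) AND (1 AND 0)) XOR NOT 0) -> 1
  row 11 [01011]: (((1 AND 1) AND (1 AND 0)) XOR NOT 0) -> 1
  row 12 [01100]: (((0 AND 0) AND (1 AND 1)) XOR NOT 0) -> 1
  row 13 [01101]: (((0 AND 0) AND (1 AND 1)) XOR NOT 0) -> 1
  row 14 [01110]: (((1 AND 1) AND (1 AND 1)) XOR NOT 0) -> 0
  row 15 [01111]: (((1 AND 1) AND (1 AND 1)) XOR NOT 0) -> 0
  row 16 [10000]: (((0 AND 0) AND (0 AND 0)) XOR NOT 1) -> 0
  row 17 [10001]: (((0 AND 0) AND (0 AND 0)) XOR NOT 1) -> 0
  row 18 [10010]: (((1 AND 1) AND (0 AND 0)) XOR NOT 1) -> 0
  row 19 [10011]: (((1 AND 1) AND (0 AND 0)) XOR NOT 1) -> 0
  row 20 [10100]: (((0 AND 0) AND (0 AND 1)) XOR NOT 1) -> 0
  row 21 [10101]: (((0 AND 0) AND (0 AND 1)) XOR NOT 1) -> 0
  row 22 [10110]: (((1 AND 1) AND (0 AND 1)) XOR NOT 1) -> 0
  row 23 [10111]: (((1 AND 1) AND (0 AND 1)) XOR NOT 1) -> 0
  row 24 [11000]: (((0 AND 0) AND (1 AND 0)) XOR NOT 1) -> 0
  row 25 [11001]: (((0 AND 0) AND (1 AND 0)) XOR NOT 1) -> 0
  row 26 [11010]: (((1 AND 1) AND (1 AND 0)) XOR NOT 1) -> 0
  row 27 [11011]: (((1 AND 1) AND (1 AND 0)) XOR NOT 1) -> 0
  row 28 [11100]: (((0 AND 0) AND (1 AND 1)) XOR NOT 1) -> 0
  row 29 [11101]: (((0 AND 0) AND (1 AND 1)) XOR NOT 1) -> 0
  row 30 [11110]: (((1 AND 1) AND (1 AND 1)) XOR NOT 1) -> 1
  row 31 [11111]: (((1 AND 1) AND (1 AND 1)) XOR NOT 1) -> 1
Full result column, 4 rows per line (a,b,c fixed per line; d,e runs 00..11 left to right):
  rows 0-3 [a,b,c=000]: 1111  = hex F
  rows 4-7 [a,b,c=001]: 1111  = hex F
  rows 8-11 [a,b,c=010]: 1111  = hex F
  rows 12-15 [a,b,c=011]: 1100  = hex C
  rows 16-19 [a,b,c=100]: 0000  = hex 0
  rows 20-23 [a,b,c=101]: 0000  = hex 0
  rows 24-27 [a,b,c=110]: 0000  = hex 0
  rows 28-31 [a,b,c=111]: 0011  = hex 3
Output column (row 0 .. row 31) = 11111111111111000000000000000011
Output column grouped in 4s = 1111 1111 1111 1100 0000 0000 0000 0011 = 0xFFFC0003
Convert to decimal digit by digit (value = value*16 + digit):
  F -> 15
  15*16 + 15 (F) = 255
  255*16 + 15 (F) = 4095
  4095*16 + 12 (C) = 65532
  65532*16 + 0 = 1048512
  1048512*16 + 0 = 16776192
  16776192*16 + 0 = 268419072
  268419072*16 + 3 = 4294705155
Decimal = 4294705155

4294705155


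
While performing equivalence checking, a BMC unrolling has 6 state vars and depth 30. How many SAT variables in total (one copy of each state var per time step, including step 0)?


BMC unrolls to depth k, creating one copy of each state var for steps 0..k.
Step count = 30 + 1 = 31 (steps 0 through 30)
Vars per step = 6
Total = 6 * 31 = 186

186


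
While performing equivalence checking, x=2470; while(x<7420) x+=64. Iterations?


Step 1: x goes from 2470 toward 7420 by 64; the body runs while x<7420, so iterations = ceil((bound-start)/step)
Step 2: Distance=4950
Step 3: ceil(4950/64)=78

78


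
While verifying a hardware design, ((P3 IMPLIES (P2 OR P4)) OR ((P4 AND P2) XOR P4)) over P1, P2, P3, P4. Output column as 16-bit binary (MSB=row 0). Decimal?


Formula: ((P3 IMPLIES (P2 OR P4)) OR ((P4 AND P2) XOR P4)) over P1, P2, P3, P4 (16 rows)
Evaluate each row (bits = P1,P2,P3,P4, MSB first):
  row 0 [0000]: ((0 IMPLIES (0 OR 0)) OR ((0 AND 0) XOR 0)) -> 1
  row 1 [0001]: ((0 IMPLIES (0 OR 1)) OR ((1 AND 0) XOR 1)) -> 1
  row 2 [0010]: ((1 IMPLIES (0 OR 0)) OR ((0 AND 0) XOR 0)) -> 0
  row 3 [0011]: ((1 IMPLIES (0 OR 1)) OR ((1 AND 0) XOR 1)) -> 1
  row 4 [0100]: ((0 IMPLIES (1 OR 0)) OR ((0 AND 1) XOR 0)) -> 1
  row 5 [0101]: ((0 IMPLIES (1 OR 1)) OR ((1 AND 1) XOR 1)) -> 1
  row 6 [0110]: ((1 IMPLIES (1 OR 0)) OR ((0 AND 1) XOR 0)) -> 1
  row 7 [0111]: ((1 IMPLIES (1 OR 1)) OR ((1 AND 1) XOR 1)) -> 1
  row 8 [1000]: ((0 IMPLIES (0 OR 0)) OR ((0 AND 0) XOR 0)) -> 1
  row 9 [1001]: ((0 IMPLIES (0 OR 1)) OR ((1 AND 0) XOR 1)) -> 1
  row 10 [1010]: ((1 IMPLIES (0 OR 0)) OR ((0 AND 0) XOR 0)) -> 0
  row 11 [1011]: ((1 IMPLIES (0 OR 1)) OR ((1 AND 0) XOR 1)) -> 1
  row 12 [1100]: ((0 IMPLIES (1 OR 0)) OR ((0 AND 1) XOR 0)) -> 1
  row 13 [1101]: ((0 IMPLIES (1 OR 1)) OR ((1 AND 1) XOR 1)) -> 1
  row 14 [1110]: ((1 IMPLIES (1 OR 0)) OR ((0 AND 1) XOR 0)) -> 1
  row 15 [1111]: ((1 IMPLIES (1 OR 1)) OR ((1 AND 1) XOR 1)) -> 1
Full result column, 4 rows per line (P1,P2 fixed per line; P3,P4 runs 00..11 left to right):
  rows 0-3 [P1,P2=00]: 1101  = hex D
  rows 4-7 [P1,P2=01]: 1111  = hex F
  rows 8-11 [P1,P2=10]: 1101  = hex D
  rows 12-15 [P1,P2=11]: 1111  = hex F
Output column (row 0 .. row 15) = 1101111111011111
Output column grouped in 4s = 1101 1111 1101 1111 = 0xDFDF
Convert to decimal digit by digit (value = value*16 + digit):
  D -> 13
  13*16 + 15 (F) = 223
  223*16 + 13 (D) = 3581
  3581*16 + 15 (F) = 57311
Decimal = 57311

57311


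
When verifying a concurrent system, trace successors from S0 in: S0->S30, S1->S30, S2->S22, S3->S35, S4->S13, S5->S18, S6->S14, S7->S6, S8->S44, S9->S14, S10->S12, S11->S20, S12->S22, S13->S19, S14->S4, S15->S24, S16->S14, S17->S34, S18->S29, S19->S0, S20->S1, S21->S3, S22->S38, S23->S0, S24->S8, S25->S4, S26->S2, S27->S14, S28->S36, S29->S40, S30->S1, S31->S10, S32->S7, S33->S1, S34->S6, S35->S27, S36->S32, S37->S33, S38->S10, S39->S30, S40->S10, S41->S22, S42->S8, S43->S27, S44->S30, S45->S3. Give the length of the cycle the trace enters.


Trace from S0 until a state repeats:
  S0 -> S30 -> S1 -> S30
S30 first seen at step 1, revisited at step 3.
Cycle length = 3 - 1 = 2

2


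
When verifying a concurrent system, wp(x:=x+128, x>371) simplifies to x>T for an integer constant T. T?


Formula: wp(x:=E, P) = P[E/x] (substitute E for x in postcondition)
Step 1: Postcondition: x>371
Step 2: Substitute x+128 for x: x+128>371
Step 3: Solve for x: x > 371-128 = 243

243


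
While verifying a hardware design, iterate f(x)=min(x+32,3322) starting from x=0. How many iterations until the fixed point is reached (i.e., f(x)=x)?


Step 1: x=0, cap=3322, increment=32
Step 2: x grows by 32 each step until capped at 3322; fixed point is x=3322
Step 3: iterations = ceil(3322/32) = 104

104


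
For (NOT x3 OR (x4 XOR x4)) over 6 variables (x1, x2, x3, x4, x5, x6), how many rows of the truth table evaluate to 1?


Formula: (NOT x3 OR (x4 XOR x4)) over 6 vars (64 rows)
Evaluate each row (x1, x2, x3, x4, x5, x6 as bits, MSB first):
  row 0 [000000]: (NOT 0 OR (0 XOR 0)) -> 1
  row 1 [000001]: (NOT 0 OR (0 XOR 0)) -> 1
  row 2 [000010]: (NOT 0 OR (0 XOR 0)) -> 1
  row 3 [000011]: (NOT 0 OR (0 XOR 0)) -> 1
  row 4 [000100]: (NOT 0 OR (1 XOR 1)) -> 1
  (every remaining row is evaluated the same way; all 64 results are listed next)
Full result column, 8 rows per line (x1,x2,x3 fixed per line; x4,x5,x6 runs 000..111 left to right):
  rows 0-7 [x1,x2,x3=000]: 11111111  (ones: 8)
  rows 8-15 [x1,x2,x3=001]: 00000000  (ones: 0)
  rows 16-23 [x1,x2,x3=010]: 11111111  (ones: 8)
  rows 24-31 [x1,x2,x3=011]: 00000000  (ones: 0)
  rows 32-39 [x1,x2,x3=100]: 11111111  (ones: 8)
  rows 40-47 [x1,x2,x3=101]: 00000000  (ones: 0)
  rows 48-55 [x1,x2,x3=110]: 11111111  (ones: 8)
  rows 56-63 [x1,x2,x3=111]: 00000000  (ones: 0)
Count of 1-rows = 8+0+8+0+8+0+8+0 = 32

32


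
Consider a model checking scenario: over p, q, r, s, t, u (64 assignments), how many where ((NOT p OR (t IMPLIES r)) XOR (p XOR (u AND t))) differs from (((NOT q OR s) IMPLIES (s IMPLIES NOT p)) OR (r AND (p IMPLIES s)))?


F1 = ((NOT p OR (t IMPLIES r)) XOR (p XOR (u AND t)))
F2 = (((NOT q OR s) IMPLIES (s IMPLIES NOT p)) OR (r AND (p IMPLIES s)))
Evaluate both on each of 64 rows (bits = p,q,r,s,t,u):
  row 0 [000000]: F1=1 F2=1 -> 0
  row 1 [000001]: F1=1 F2=1 -> 0
  row 2 [000010]: F1=1 F2=1 -> 0
  row 3 [000011]: F1=0 F2=1 (differ) -> 1
  row 4 [000100]: F1=1 F2=1 -> 0
  (every remaining row is evaluated the same way; all 64 results are listed next)
Full result column, 8 rows per line (p,q,r fixed per line; s,t,u runs 000..111 left to right):
  rows 0-7 [p,q,r=000]: 00010001  (ones: 2)
  rows 8-15 [p,q,r=001]: 00010001  (ones: 2)
  rows 16-23 [p,q,r=010]: 00010001  (ones: 2)
  rows 24-31 [p,q,r=011]: 00010001  (ones: 2)
  rows 32-39 [p,q,r=100]: 11010010  (ones: 4)
  rows 40-47 [p,q,r=101]: 11101110  (ones: 6)
  rows 48-55 [p,q,r=110]: 11010010  (ones: 4)
  rows 56-63 [p,q,r=111]: 11101110  (ones: 6)
Disagreements = 2+2+2+2+4+6+4+6 = 28

28


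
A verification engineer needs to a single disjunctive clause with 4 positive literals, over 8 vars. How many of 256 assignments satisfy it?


Step 1: Total=2^8=256
Step 2: Unsat when all 4 false: 2^4=16
Step 3: Sat=256-16=240

240


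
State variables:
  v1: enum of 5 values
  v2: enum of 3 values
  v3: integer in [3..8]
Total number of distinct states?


State space = product of domain sizes of all variables.
Domain sizes:
  v1 (enum of 5 values): 5
  v2 (enum of 3 values): 3
  v3 (integer in [3..8]): 6
Product = 5 * 3 * 6 = 90

90


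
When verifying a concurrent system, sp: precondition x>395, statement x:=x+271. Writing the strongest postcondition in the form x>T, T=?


Formula: sp(P, x:=E) = exists old_x. (x = E[old_x/x]) AND P[old_x/x] (old_x is the value of x before the assignment; eliminate old_x by solving x = E[old_x/x] for old_x)
Step 1: Precondition P: x>395, i.e. old_x > 395
Step 2: Assignment gives x = old_x + 271, so old_x = x - 271
Step 3: Substitute into P: x - 271 > 395
Step 4: Simplify: x > 395+271 = 666

666


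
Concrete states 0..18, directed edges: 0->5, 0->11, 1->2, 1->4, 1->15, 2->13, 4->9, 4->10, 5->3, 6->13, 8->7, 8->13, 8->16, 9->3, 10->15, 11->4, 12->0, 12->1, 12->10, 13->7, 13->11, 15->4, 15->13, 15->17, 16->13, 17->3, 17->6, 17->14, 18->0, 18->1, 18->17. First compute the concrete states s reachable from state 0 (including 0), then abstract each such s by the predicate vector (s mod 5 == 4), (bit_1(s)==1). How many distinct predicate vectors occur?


BFS from 0:
Concrete reachable: {0, 3, 4, 5, 6, 7, 9, 10, 11, 13, 14, 15, 17}
Abstract via predicates (s mod 5 == 4), (bit_1(s)==1):
  (0,0) <- {0, 5, 13, 17}
  (0,1) <- {3, 6, 7, 10, 11, 15}
  (1,0) <- {4, 9}
  (1,1) <- {14}
Distinct abstract states = 4

4


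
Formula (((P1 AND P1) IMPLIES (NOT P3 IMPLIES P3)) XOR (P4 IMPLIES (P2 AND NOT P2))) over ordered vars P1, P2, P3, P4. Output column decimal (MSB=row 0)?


Formula: (((P1 AND P1) IMPLIES (NOT P3 IMPLIES P3)) XOR (P4 IMPLIES (P2 AND NOT P2))) over P1, P2, P3, P4 (16 rows)
Evaluate each row (bits = P1,P2,P3,P4, MSB first):
  row 0 [0000]: (((0 AND 0) IMPLIES (NOT 0 IMPLIES 0)) XOR (0 IMPLIES (0 AND NOT 0))) -> 0
  row 1 [0001]: (((0 AND 0) IMPLIES (NOT 0 IMPLIES 0)) XOR (1 IMPLIES (0 AND NOT 0))) -> 1
  row 2 [0010]: (((0 AND 0) IMPLIES (NOT 1 IMPLIES 1)) XOR (0 IMPLIES (0 AND NOT 0))) -> 0
  row 3 [0011]: (((0 AND 0) IMPLIES (NOT 1 IMPLIES 1)) XOR (1 IMPLIES (0 AND NOT 0))) -> 1
  row 4 [0100]: (((0 AND 0) IMPLIES (NOT 0 IMPLIES 0)) XOR (0 IMPLIES (1 AND NOT 1))) -> 0
  row 5 [0101]: (((0 AND 0) IMPLIES (NOT 0 IMPLIES 0)) XOR (1 IMPLIES (1 AND NOT 1))) -> 1
  row 6 [0110]: (((0 AND 0) IMPLIES (NOT 1 IMPLIES 1)) XOR (0 IMPLIES (1 AND NOT 1))) -> 0
  row 7 [0111]: (((0 AND 0) IMPLIES (NOT 1 IMPLIES 1)) XOR (1 IMPLIES (1 AND NOT 1))) -> 1
  row 8 [1000]: (((1 AND 1) IMPLIES (NOT 0 IMPLIES 0)) XOR (0 IMPLIES (0 AND NOT 0))) -> 1
  row 9 [1001]: (((1 AND 1) IMPLIES (NOT 0 IMPLIES 0)) XOR (1 IMPLIES (0 AND NOT 0))) -> 0
  row 10 [1010]: (((1 AND 1) IMPLIES (NOT 1 IMPLIES 1)) XOR (0 IMPLIES (0 AND NOT 0))) -> 0
  row 11 [1011]: (((1 AND 1) IMPLIES (NOT 1 IMPLIES 1)) XOR (1 IMPLIES (0 AND NOT 0))) -> 1
  row 12 [1100]: (((1 AND 1) IMPLIES (NOT 0 IMPLIES 0)) XOR (0 IMPLIES (1 AND NOT 1))) -> 1
  row 13 [1101]: (((1 AND 1) IMPLIES (NOT 0 IMPLIES 0)) XOR (1 IMPLIES (1 AND NOT 1))) -> 0
  row 14 [1110]: (((1 AND 1) IMPLIES (NOT 1 IMPLIES 1)) XOR (0 IMPLIES (1 AND NOT 1))) -> 0
  row 15 [1111]: (((1 AND 1) IMPLIES (NOT 1 IMPLIES 1)) XOR (1 IMPLIES (1 AND NOT 1))) -> 1
Full result column, 4 rows per line (P1,P2 fixed per line; P3,P4 runs 00..11 left to right):
  rows 0-3 [P1,P2=00]: 0101  = hex 5
  rows 4-7 [P1,P2=01]: 0101  = hex 5
  rows 8-11 [P1,P2=10]: 1001  = hex 9
  rows 12-15 [P1,P2=11]: 1001  = hex 9
Output column (row 0 .. row 15) = 0101010110011001
Output column grouped in 4s = 0101 0101 1001 1001 = 0x5599
Convert to decimal digit by digit (value = value*16 + digit):
  5 -> 5
  5*16 + 5 = 85
  85*16 + 9 = 1369
  1369*16 + 9 = 21913
Decimal = 21913

21913


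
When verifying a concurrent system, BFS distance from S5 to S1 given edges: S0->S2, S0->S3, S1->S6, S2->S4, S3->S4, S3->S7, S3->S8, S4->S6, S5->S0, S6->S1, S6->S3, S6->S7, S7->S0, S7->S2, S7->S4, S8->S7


BFS layer-by-layer from S5:
  dist 0: {S5}
  dist 1: {S0}
  dist 2: {S2, S3}
  dist 3: {S4, S7, S8}
  dist 4: {S6}
  dist 5: {S1}
  -> S1 reached at distance 5
Shortest path length = 5

5


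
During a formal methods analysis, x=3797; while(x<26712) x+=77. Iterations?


Step 1: x goes from 3797 toward 26712 by 77; the body runs while x<26712, so iterations = ceil((bound-start)/step)
Step 2: Distance=22915
Step 3: ceil(22915/77)=298

298


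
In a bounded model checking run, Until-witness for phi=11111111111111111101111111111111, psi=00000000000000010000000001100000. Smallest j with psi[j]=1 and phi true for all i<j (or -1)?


(phi U psi) at 0: need smallest j with psi[j]=1 and phi[i]=1 for all i in [0,j).
Scan from step 0:
  step 0: phi=1, psi=0 -> continue
  step 1: phi=1, psi=0 -> continue
  step 2: phi=1, psi=0 -> continue
  step 3: phi=1, psi=0 -> continue
  step 15: psi=1 and phi held for [0,15) -> witness found
Witness step = 15

15


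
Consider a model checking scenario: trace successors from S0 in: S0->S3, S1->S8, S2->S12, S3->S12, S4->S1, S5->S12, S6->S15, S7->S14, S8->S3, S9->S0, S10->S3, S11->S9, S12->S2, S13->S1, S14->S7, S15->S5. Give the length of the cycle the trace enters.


Trace from S0 until a state repeats:
  S0 -> S3 -> S12 -> S2 -> S12
S12 first seen at step 2, revisited at step 4.
Cycle length = 4 - 2 = 2

2


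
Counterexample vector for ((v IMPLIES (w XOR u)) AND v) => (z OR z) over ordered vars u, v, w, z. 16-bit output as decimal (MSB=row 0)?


F1 = ((v IMPLIES (w XOR u)) AND v)
F2 = (z OR z)
Counterexample to F1=>F2 is where F1=1 and F2=0.
Evaluate each row (bits = u,v,w,z, MSB first):
  row 0 [0000]: F1=0 F2=0 -> F1&~F2 -> 0
  row 1 [0001]: F1=0 F2=1 -> F1&~F2 -> 0
  row 2 [0010]: F1=0 F2=0 -> F1&~F2 -> 0
  row 3 [0011]: F1=0 F2=1 -> F1&~F2 -> 0
  row 4 [0100]: F1=0 F2=0 -> F1&~F2 -> 0
  row 5 [0101]: F1=0 F2=1 -> F1&~F2 -> 0
  row 6 [0110]: F1=1 F2=0 -> F1&~F2 -> 1
  row 7 [0111]: F1=1 F2=1 -> F1&~F2 -> 0
  row 8 [1000]: F1=0 F2=0 -> F1&~F2 -> 0
  row 9 [1001]: F1=0 F2=1 -> F1&~F2 -> 0
  row 10 [1010]: F1=0 F2=0 -> F1&~F2 -> 0
  row 11 [1011]: F1=0 F2=1 -> F1&~F2 -> 0
  row 12 [1100]: F1=1 F2=0 -> F1&~F2 -> 1
  row 13 [1101]: F1=1 F2=1 -> F1&~F2 -> 0
  row 14 [1110]: F1=0 F2=0 -> F1&~F2 -> 0
  row 15 [1111]: F1=0 F2=1 -> F1&~F2 -> 0
Full result column, 4 rows per line (u,v fixed per line; w,z runs 00..11 left to right):
  rows 0-3 [u,v=00]: 0000  = hex 0
  rows 4-7 [u,v=01]: 0010  = hex 2
  rows 8-11 [u,v=10]: 0000  = hex 0
  rows 12-15 [u,v=11]: 1000  = hex 8
Counterexample vector (row 0 .. row 15) = 0000001000001000
Output column grouped in 4s = 0000 0010 0000 1000 = 0x0208
Convert to decimal digit by digit (value = value*16 + digit):
  0 -> 0
  0*16 + 2 = 2
  2*16 + 0 = 32
  32*16 + 8 = 520
Decimal = 520

520


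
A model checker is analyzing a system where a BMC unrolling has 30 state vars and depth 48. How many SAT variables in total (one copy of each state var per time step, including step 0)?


BMC unrolls to depth k, creating one copy of each state var for steps 0..k.
Step count = 48 + 1 = 49 (steps 0 through 48)
Vars per step = 30
Total = 30 * 49 = 1470

1470


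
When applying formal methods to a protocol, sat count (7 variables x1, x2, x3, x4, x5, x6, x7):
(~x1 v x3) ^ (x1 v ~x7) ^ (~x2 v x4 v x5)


CNF with 3 clauses over 7 vars (128 assignments).
An assignment satisfies CNF iff every clause has >=1 true literal.
Check each row (bits = x1,x2,x3,x4,x5,x6,x7; clause T/F shown):
  row 0 [0000000]: clauses=TTT -> 1
  row 1 [0000001]: clauses=TFT -> 0
  row 2 [0000010]: clauses=TTT -> 1
  row 3 [0000011]: clauses=TFT -> 0
  row 4 [0000100]: clauses=TTT -> 1
  (every remaining row is evaluated the same way; all 128 results are listed next)
Full result column, 8 rows per line (x1,x2,x3,x4 fixed per line; x5,x6,x7 runs 000..111 left to right):
  rows 0-7 [x1,x2,x3,x4=0000]: 10101010  (ones: 4)
  rows 8-15 [x1,x2,x3,x4=0001]: 10101010  (ones: 4)
  rows 16-23 [x1,x2,x3,x4=0010]: 10101010  (ones: 4)
  rows 24-31 [x1,x2,x3,x4=0011]: 10101010  (ones: 4)
  rows 32-39 [x1,x2,x3,x4=0100]: 00001010  (ones: 2)
  rows 40-47 [x1,x2,x3,x4=0101]: 10101010  (ones: 4)
  rows 48-55 [x1,x2,x3,x4=0110]: 00001010  (ones: 2)
  rows 56-63 [x1,x2,x3,x4=0111]: 10101010  (ones: 4)
  rows 64-71 [x1,x2,x3,x4=1000]: 00000000  (ones: 0)
  rows 72-79 [x1,x2,x3,x4=1001]: 00000000  (ones: 0)
  rows 80-87 [x1,x2,x3,x4=1010]: 11111111  (ones: 8)
  rows 88-95 [x1,x2,x3,x4=1011]: 11111111  (ones: 8)
  rows 96-103 [x1,x2,x3,x4=1100]: 00000000  (ones: 0)
  rows 104-111 [x1,x2,x3,x4=1101]: 00000000  (ones: 0)
  rows 112-119 [x1,x2,x3,x4=1110]: 00001111  (ones: 4)
  rows 120-127 [x1,x2,x3,x4=1111]: 11111111  (ones: 8)
Satisfying assignments = 4+4+4+4+2+4+2+4+0+0+8+8+0+0+4+8 = 56

56


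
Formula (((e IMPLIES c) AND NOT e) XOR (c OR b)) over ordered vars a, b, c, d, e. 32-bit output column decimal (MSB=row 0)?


Formula: (((e IMPLIES c) AND NOT e) XOR (c OR b)) over a, b, c, d, e (32 rows)
Evaluate each row (bits = a,b,c,d,e, MSB first):
  row 0 [00000]: (((0 IMPLIES 0) AND NOT 0) XOR (0 OR 0)) -> 1
  row 1 [00001]: (((1 IMPLIES 0) AND NOT 1) XOR (0 OR 0)) -> 0
  row 2 [00010]: (((0 IMPLIES 0) AND NOT 0) XOR (0 OR 0)) -> 1
  row 3 [00011]: (((1 IMPLIES 0) AND NOT 1) XOR (0 OR 0)) -> 0
  row 4 [00100]: (((0 IMPLIES 1) AND NOT 0) XOR (1 OR 0)) -> 0
  row 5 [00101]: (((1 IMPLIES 1) AND NOT 1) XOR (1 OR 0)) -> 1
  row 6 [00110]: (((0 IMPLIES 1) AND NOT 0) XOR (1 OR 0)) -> 0
  row 7 [00111]: (((1 IMPLIES 1) AND NOT 1) XOR (1 OR 0)) -> 1
  row 8 [01000]: (((0 IMPLIES 0) AND NOT 0) XOR (0 OR 1)) -> 0
  row 9 [01001]: (((1 IMPLIES 0) AND NOT 1) XOR (0 OR 1)) -> 1
  row 10 [01010]: (((0 IMPLIES 0) AND NOT 0) XOR (0 OR 1)) -> 0
  row 11 [01011]: (((1 IMPLIES 0) AND NOT 1) XOR (0 OR 1)) -> 1
  row 12 [01100]: (((0 IMPLIES 1) AND NOT 0) XOR (1 OR 1)) -> 0
  row 13 [01101]: (((1 IMPLIES 1) AND NOT 1) XOR (1 OR 1)) -> 1
  row 14 [01110]: (((0 IMPLIES 1) AND NOT 0) XOR (1 OR 1)) -> 0
  row 15 [01111]: (((1 IMPLIES 1) AND NOT 1) XOR (1 OR 1)) -> 1
  row 16 [10000]: (((0 IMPLIES 0) AND NOT 0) XOR (0 OR 0)) -> 1
  row 17 [10001]: (((1 IMPLIES 0) AND NOT 1) XOR (0 OR 0)) -> 0
  row 18 [10010]: (((0 IMPLIES 0) AND NOT 0) XOR (0 OR 0)) -> 1
  row 19 [10011]: (((1 IMPLIES 0) AND NOT 1) XOR (0 OR 0)) -> 0
  row 20 [10100]: (((0 IMPLIES 1) AND NOT 0) XOR (1 OR 0)) -> 0
  row 21 [10101]: (((1 IMPLIES 1) AND NOT 1) XOR (1 OR 0)) -> 1
  row 22 [10110]: (((0 IMPLIES 1) AND NOT 0) XOR (1 OR 0)) -> 0
  row 23 [10111]: (((1 IMPLIES 1) AND NOT 1) XOR (1 OR 0)) -> 1
  row 24 [11000]: (((0 IMPLIES 0) AND NOT 0) XOR (0 OR 1)) -> 0
  row 25 [11001]: (((1 IMPLIES 0) AND NOT 1) XOR (0 OR 1)) -> 1
  row 26 [11010]: (((0 IMPLIES 0) AND NOT 0) XOR (0 OR 1)) -> 0
  row 27 [11011]: (((1 IMPLIES 0) AND NOT 1) XOR (0 OR 1)) -> 1
  row 28 [11100]: (((0 IMPLIES 1) AND NOT 0) XOR (1 OR 1)) -> 0
  row 29 [11101]: (((1 IMPLIES 1) AND NOT 1) XOR (1 OR 1)) -> 1
  row 30 [11110]: (((0 IMPLIES 1) AND NOT 0) XOR (1 OR 1)) -> 0
  row 31 [11111]: (((1 IMPLIES 1) AND NOT 1) XOR (1 OR 1)) -> 1
Full result column, 4 rows per line (a,b,c fixed per line; d,e runs 00..11 left to right):
  rows 0-3 [a,b,c=000]: 1010  = hex A
  rows 4-7 [a,b,c=001]: 0101  = hex 5
  rows 8-11 [a,b,c=010]: 0101  = hex 5
  rows 12-15 [a,b,c=011]: 0101  = hex 5
  rows 16-19 [a,b,c=100]: 1010  = hex A
  rows 20-23 [a,b,c=101]: 0101  = hex 5
  rows 24-27 [a,b,c=110]: 0101  = hex 5
  rows 28-31 [a,b,c=111]: 0101  = hex 5
Output column (row 0 .. row 31) = 10100101010101011010010101010101
Output column grouped in 4s = 1010 0101 0101 0101 1010 0101 0101 0101 = 0xA555A555
Convert to decimal digit by digit (value = value*16 + digit):
  A -> 10
  10*16 + 5 = 165
  165*16 + 5 = 2645
  2645*16 + 5 = 42325
  42325*16 + 10 (A) = 677210
  677210*16 + 5 = 10835365
  10835365*16 + 5 = 173365845
  173365845*16 + 5 = 2773853525
Decimal = 2773853525

2773853525


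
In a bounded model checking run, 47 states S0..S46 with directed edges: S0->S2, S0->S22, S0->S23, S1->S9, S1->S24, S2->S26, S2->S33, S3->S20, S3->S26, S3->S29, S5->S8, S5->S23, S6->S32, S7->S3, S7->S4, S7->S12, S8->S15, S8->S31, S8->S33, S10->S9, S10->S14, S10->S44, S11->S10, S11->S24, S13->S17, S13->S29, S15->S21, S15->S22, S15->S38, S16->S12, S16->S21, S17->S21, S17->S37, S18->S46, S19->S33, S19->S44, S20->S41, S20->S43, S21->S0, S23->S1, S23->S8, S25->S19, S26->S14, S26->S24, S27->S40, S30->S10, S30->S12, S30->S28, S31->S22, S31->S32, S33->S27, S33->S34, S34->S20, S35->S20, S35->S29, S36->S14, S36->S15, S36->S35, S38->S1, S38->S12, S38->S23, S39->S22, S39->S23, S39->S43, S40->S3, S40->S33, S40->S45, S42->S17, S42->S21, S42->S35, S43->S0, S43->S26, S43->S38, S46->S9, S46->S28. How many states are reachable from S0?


BFS from S0:
  layer 0: {S0}
  layer 1: {S2, S22, S23}
  layer 2: {S1, S8, S26, S33}
  layer 3: {S9, S14, S15, S24, S27, S31, S34}
  layer 4: {S20, S21, S32, S38, S40}
  layer 5: {S3, S12, S41, S43, S45}
  layer 6: {S29}
Reachable set: {S0, S1, S2, S3, S8, S9, S12, S14, S15, S20, S21, S22, S23, S24, S26, S27, S29, S31, S32, S33, S34, S38, S40, S41, S43, S45}
Count = 26

26


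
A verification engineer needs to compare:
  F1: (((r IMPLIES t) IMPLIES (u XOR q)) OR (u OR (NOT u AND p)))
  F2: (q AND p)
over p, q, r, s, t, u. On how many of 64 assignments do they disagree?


F1 = (((r IMPLIES t) IMPLIES (u XOR q)) OR (u OR (NOT u AND p)))
F2 = (q AND p)
Evaluate both on each of 64 rows (bits = p,q,r,s,t,u):
  row 0 [000000]: F1=0 F2=0 -> 0
  row 1 [000001]: F1=1 F2=0 (differ) -> 1
  row 2 [000010]: F1=0 F2=0 -> 0
  row 3 [000011]: F1=1 F2=0 (differ) -> 1
  row 4 [000100]: F1=0 F2=0 -> 0
  (every remaining row is evaluated the same way; all 64 results are listed next)
Full result column, 8 rows per line (p,q,r fixed per line; s,t,u runs 000..111 left to right):
  rows 0-7 [p,q,r=000]: 01010101  (ones: 4)
  rows 8-15 [p,q,r=001]: 11011101  (ones: 6)
  rows 16-23 [p,q,r=010]: 11111111  (ones: 8)
  rows 24-31 [p,q,r=011]: 11111111  (ones: 8)
  rows 32-39 [p,q,r=100]: 11111111  (ones: 8)
  rows 40-47 [p,q,r=101]: 11111111  (ones: 8)
  rows 48-55 [p,q,r=110]: 00000000  (ones: 0)
  rows 56-63 [p,q,r=111]: 00000000  (ones: 0)
Disagreements = 4+6+8+8+8+8+0+0 = 42

42


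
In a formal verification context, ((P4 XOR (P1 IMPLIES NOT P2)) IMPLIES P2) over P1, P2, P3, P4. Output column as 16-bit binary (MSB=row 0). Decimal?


Formula: ((P4 XOR (P1 IMPLIES NOT P2)) IMPLIES P2) over P1, P2, P3, P4 (16 rows)
Evaluate each row (bits = P1,P2,P3,P4, MSB first):
  row 0 [0000]: ((0 XOR (0 IMPLIES NOT 0)) IMPLIES 0) -> 0
  row 1 [0001]: ((1 XOR (0 IMPLIES NOT 0)) IMPLIES 0) -> 1
  row 2 [0010]: ((0 XOR (0 IMPLIES NOT 0)) IMPLIES 0) -> 0
  row 3 [0011]: ((1 XOR (0 IMPLIES NOT 0)) IMPLIES 0) -> 1
  row 4 [0100]: ((0 XOR (0 IMPLIES NOT 1)) IMPLIES 1) -> 1
  row 5 [0101]: ((1 XOR (0 IMPLIES NOT 1)) IMPLIES 1) -> 1
  row 6 [0110]: ((0 XOR (0 IMPLIES NOT 1)) IMPLIES 1) -> 1
  row 7 [0111]: ((1 XOR (0 IMPLIES NOT 1)) IMPLIES 1) -> 1
  row 8 [1000]: ((0 XOR (1 IMPLIES NOT 0)) IMPLIES 0) -> 0
  row 9 [1001]: ((1 XOR (1 IMPLIES NOT 0)) IMPLIES 0) -> 1
  row 10 [1010]: ((0 XOR (1 IMPLIES NOT 0)) IMPLIES 0) -> 0
  row 11 [1011]: ((1 XOR (1 IMPLIES NOT 0)) IMPLIES 0) -> 1
  row 12 [1100]: ((0 XOR (1 IMPLIES NOT 1)) IMPLIES 1) -> 1
  row 13 [1101]: ((1 XOR (1 IMPLIES NOT 1)) IMPLIES 1) -> 1
  row 14 [1110]: ((0 XOR (1 IMPLIES NOT 1)) IMPLIES 1) -> 1
  row 15 [1111]: ((1 XOR (1 IMPLIES NOT 1)) IMPLIES 1) -> 1
Full result column, 4 rows per line (P1,P2 fixed per line; P3,P4 runs 00..11 left to right):
  rows 0-3 [P1,P2=00]: 0101  = hex 5
  rows 4-7 [P1,P2=01]: 1111  = hex F
  rows 8-11 [P1,P2=10]: 0101  = hex 5
  rows 12-15 [P1,P2=11]: 1111  = hex F
Output column (row 0 .. row 15) = 0101111101011111
Output column grouped in 4s = 0101 1111 0101 1111 = 0x5F5F
Convert to decimal digit by digit (value = value*16 + digit):
  5 -> 5
  5*16 + 15 (F) = 95
  95*16 + 5 = 1525
  1525*16 + 15 (F) = 24415
Decimal = 24415

24415


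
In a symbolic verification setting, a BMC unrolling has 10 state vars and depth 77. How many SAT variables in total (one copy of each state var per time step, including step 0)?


BMC unrolls to depth k, creating one copy of each state var for steps 0..k.
Step count = 77 + 1 = 78 (steps 0 through 77)
Vars per step = 10
Total = 10 * 78 = 780

780


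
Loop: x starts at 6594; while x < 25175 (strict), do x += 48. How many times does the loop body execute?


Step 1: x goes from 6594 toward 25175 by 48; the body runs while x<25175, so iterations = ceil((bound-start)/step)
Step 2: Distance=18581
Step 3: ceil(18581/48)=388

388


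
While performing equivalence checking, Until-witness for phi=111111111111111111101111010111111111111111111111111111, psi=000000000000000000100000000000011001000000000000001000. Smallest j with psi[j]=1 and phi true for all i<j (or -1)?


(phi U psi) at 0: need smallest j with psi[j]=1 and phi[i]=1 for all i in [0,j).
Scan from step 0:
  step 0: phi=1, psi=0 -> continue
  step 1: phi=1, psi=0 -> continue
  step 2: phi=1, psi=0 -> continue
  step 3: phi=1, psi=0 -> continue
  step 18: psi=1 and phi held for [0,18) -> witness found
Witness step = 18

18


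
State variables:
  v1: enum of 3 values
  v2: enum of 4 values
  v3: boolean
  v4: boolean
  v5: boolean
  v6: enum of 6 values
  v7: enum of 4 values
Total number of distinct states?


State space = product of domain sizes of all variables.
Domain sizes:
  v1 (enum of 3 values): 3
  v2 (enum of 4 values): 4
  v3 (boolean): 2
  v4 (boolean): 2
  v5 (boolean): 2
  v6 (enum of 6 values): 6
  v7 (enum of 4 values): 4
Product = 3 * 4 * 2 * 2 * 2 * 6 * 4 = 2304

2304


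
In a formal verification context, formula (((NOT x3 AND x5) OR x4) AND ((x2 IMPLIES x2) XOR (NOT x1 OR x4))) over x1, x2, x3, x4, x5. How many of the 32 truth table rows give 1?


Formula: (((NOT x3 AND x5) OR x4) AND ((x2 IMPLIES x2) XOR (NOT x1 OR x4))) over 5 vars (32 rows)
Evaluate each row (x1, x2, x3, x4, x5 as bits, MSB first):
  row 0 [00000]: (((NOT 0 AND 0) OR 0) AND ((0 IMPLIES 0) XOR (NOT 0 OR 0))) -> 0
  row 1 [00001]: (((NOT 0 AND 1) OR 0) AND ((0 IMPLIES 0) XOR (NOT 0 OR 0))) -> 0
  row 2 [00010]: (((NOT 0 AND 0) OR 1) AND ((0 IMPLIES 0) XOR (NOT 0 OR 1))) -> 0
  row 3 [00011]: (((NOT 0 AND 1) OR 1) AND ((0 IMPLIES 0) XOR (NOT 0 OR 1))) -> 0
  row 4 [00100]: (((NOT 1 AND 0) OR 0) AND ((0 IMPLIES 0) XOR (NOT 0 OR 0))) -> 0
  row 5 [00101]: (((NOT 1 AND 1) OR 0) AND ((0 IMPLIES 0) XOR (NOT 0 OR 0))) -> 0
  row 6 [00110]: (((NOT 1 AND 0) OR 1) AND ((0 IMPLIES 0) XOR (NOT 0 OR 1))) -> 0
  row 7 [00111]: (((NOT 1 AND 1) OR 1) AND ((0 IMPLIES 0) XOR (NOT 0 OR 1))) -> 0
  row 8 [01000]: (((NOT 0 AND 0) OR 0) AND ((1 IMPLIES 1) XOR (NOT 0 OR 0))) -> 0
  row 9 [01001]: (((NOT 0 AND 1) OR 0) AND ((1 IMPLIES 1) XOR (NOT 0 OR 0))) -> 0
  row 10 [01010]: (((NOT 0 AND 0) OR 1) AND ((1 IMPLIES 1) XOR (NOT 0 OR 1))) -> 0
  row 11 [01011]: (((NOT 0 AND 1) OR 1) AND ((1 IMPLIES 1) XOR (NOT 0 OR 1))) -> 0
  row 12 [01100]: (((NOT 1 AND 0) OR 0) AND ((1 IMPLIES 1) XOR (NOT 0 OR 0))) -> 0
  row 13 [01101]: (((NOT 1 AND 1) OR 0) AND ((1 IMPLIES 1) XOR (NOT 0 OR 0))) -> 0
  row 14 [01110]: (((NOT 1 AND 0) OR 1) AND ((1 IMPLIES 1) XOR (NOT 0 OR 1))) -> 0
  row 15 [01111]: (((NOT 1 AND 1) OR 1) AND ((1 IMPLIES 1) XOR (NOT 0 OR 1))) -> 0
  row 16 [10000]: (((NOT 0 AND 0) OR 0) AND ((0 IMPLIES 0) XOR (NOT 1 OR 0))) -> 0
  row 17 [10001]: (((NOT 0 AND 1) OR 0) AND ((0 IMPLIES 0) XOR (NOT 1 OR 0))) -> 1
  row 18 [10010]: (((NOT 0 AND 0) OR 1) AND ((0 IMPLIES 0) XOR (NOT 1 OR 1))) -> 0
  row 19 [10011]: (((NOT 0 AND 1) OR 1) AND ((0 IMPLIES 0) XOR (NOT 1 OR 1))) -> 0
  row 20 [10100]: (((NOT 1 AND 0) OR 0) AND ((0 IMPLIES 0) XOR (NOT 1 OR 0))) -> 0
  row 21 [10101]: (((NOT 1 AND 1) OR 0) AND ((0 IMPLIES 0) XOR (NOT 1 OR 0))) -> 0
  row 22 [10110]: (((NOT 1 AND 0) OR 1) AND ((0 IMPLIES 0) XOR (NOT 1 OR 1))) -> 0
  row 23 [10111]: (((NOT 1 AND 1) OR 1) AND ((0 IMPLIES 0) XOR (NOT 1 OR 1))) -> 0
  row 24 [11000]: (((NOT 0 AND 0) OR 0) AND ((1 IMPLIES 1) XOR (NOT 1 OR 0))) -> 0
  row 25 [11001]: (((NOT 0 AND 1) OR 0) AND ((1 IMPLIES 1) XOR (NOT 1 OR 0))) -> 1
  row 26 [11010]: (((NOT 0 AND 0) OR 1) AND ((1 IMPLIES 1) XOR (NOT 1 OR 1))) -> 0
  row 27 [11011]: (((NOT 0 AND 1) OR 1) AND ((1 IMPLIES 1) XOR (NOT 1 OR 1))) -> 0
  row 28 [11100]: (((NOT 1 AND 0) OR 0) AND ((1 IMPLIES 1) XOR (NOT 1 OR 0))) -> 0
  row 29 [11101]: (((NOT 1 AND 1) OR 0) AND ((1 IMPLIES 1) XOR (NOT 1 OR 0))) -> 0
  row 30 [11110]: (((NOT 1 AND 0) OR 1) AND ((1 IMPLIES 1) XOR (NOT 1 OR 1))) -> 0
  row 31 [11111]: (((NOT 1 AND 1) OR 1) AND ((1 IMPLIES 1) XOR (NOT 1 OR 1))) -> 0
Full result column, 8 rows per line (x1,x2 fixed per line; x3,x4,x5 runs 000..111 left to right):
  rows 0-7 [x1,x2=00]: 00000000  (ones: 0)
  rows 8-15 [x1,x2=01]: 00000000  (ones: 0)
  rows 16-23 [x1,x2=10]: 01000000  (ones: 1)
  rows 24-31 [x1,x2=11]: 01000000  (ones: 1)
Count of 1-rows = 0+0+1+1 = 2

2
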